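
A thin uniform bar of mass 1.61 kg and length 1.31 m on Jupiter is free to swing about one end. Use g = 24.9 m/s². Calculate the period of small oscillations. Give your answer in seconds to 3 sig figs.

For a physical pendulum T = 2π√(I/(mgd)), with d = 0.6550 m from pivot to centre of mass.
I_cm = mL²/12 = 1.61 × 1.31²/12 = 0.2302 kg·m²; I = I_cm + md² = 0.2302 + 1.61 × 0.6550² = 0.9210 kg·m².
T = 2π√(0.9210/(1.61 × 24.9 × 0.6550)) = 1.18 s.

1.18 s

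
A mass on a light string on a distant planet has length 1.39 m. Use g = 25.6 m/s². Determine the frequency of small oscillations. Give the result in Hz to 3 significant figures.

T = 2π√(L/g) = 2π√(1.39/25.6) = 1.464 s, so f = 1/T = 0.683 Hz.

0.683 Hz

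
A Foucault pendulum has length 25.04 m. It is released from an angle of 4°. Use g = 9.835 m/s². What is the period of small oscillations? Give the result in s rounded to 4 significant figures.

T = 2π√(L/g) = 2π√(25.04/9.835) = 2π × 1.5956 = 10.03 s.

10.03 s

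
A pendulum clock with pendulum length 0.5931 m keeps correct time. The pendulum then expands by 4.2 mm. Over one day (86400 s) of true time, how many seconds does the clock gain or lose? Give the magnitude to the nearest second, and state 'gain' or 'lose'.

lose 304 s

T ∝ √L, so T'/T = √(0.59730/0.5931) = 1.00353.
In 86400 s of true time the clock registers 86400/1.00353 = 86095.7 s, so it loses 304 s.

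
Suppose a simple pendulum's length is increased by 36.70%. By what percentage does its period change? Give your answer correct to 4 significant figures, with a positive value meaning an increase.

16.92%

T ∝ √L, so T'/T = √(1.3670) = 1.1692.
Percentage change in T = (1.1692 − 1) × 100% = 16.92%.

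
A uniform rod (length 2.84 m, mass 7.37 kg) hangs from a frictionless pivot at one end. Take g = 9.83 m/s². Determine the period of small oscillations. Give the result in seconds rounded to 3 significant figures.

2.76 s

For a physical pendulum T = 2π√(I/(mgd)), with d = 1.420 m from pivot to centre of mass.
I_cm = mL²/12 = 7.37 × 2.84²/12 = 4.954 kg·m²; I = I_cm + md² = 4.954 + 7.37 × 1.420² = 19.81 kg·m².
T = 2π√(19.81/(7.37 × 9.83 × 1.420)) = 2.76 s.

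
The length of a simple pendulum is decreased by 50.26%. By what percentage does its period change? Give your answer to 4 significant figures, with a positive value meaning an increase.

-29.47%

T ∝ √L, so T'/T = √(0.49740) = 0.70527.
Percentage change in T = (0.70527 − 1) × 100% = -29.47%.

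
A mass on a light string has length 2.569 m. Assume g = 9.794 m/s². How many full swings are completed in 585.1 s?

181

T = 2π√(L/g) = 2π√(2.569/9.794) = 3.2180 s.
Number of complete oscillations = ⌊585.1/3.2180⌋ = ⌊181.82⌋ = 181.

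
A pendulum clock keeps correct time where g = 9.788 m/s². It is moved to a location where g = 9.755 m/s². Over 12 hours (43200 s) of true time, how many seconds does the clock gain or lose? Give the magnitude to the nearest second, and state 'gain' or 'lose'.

The clock's period scales as T ∝ 1/√g, so T'/T = √(9.788/9.755) = 1.00169.
In 43200 s of true time the clock registers 43200/1.00169 = 43127.1 s, so it loses 73 s.

lose 73 s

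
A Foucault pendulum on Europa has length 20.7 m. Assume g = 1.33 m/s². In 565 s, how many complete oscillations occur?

22

T = 2π√(L/g) = 2π√(20.7/1.33) = 24.79 s.
Number of complete oscillations = ⌊565/24.79⌋ = ⌊22.79⌋ = 22.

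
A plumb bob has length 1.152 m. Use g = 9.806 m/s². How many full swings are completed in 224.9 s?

104

T = 2π√(L/g) = 2π√(1.152/9.806) = 2.1536 s.
Number of complete oscillations = ⌊224.9/2.1536⌋ = ⌊104.43⌋ = 104.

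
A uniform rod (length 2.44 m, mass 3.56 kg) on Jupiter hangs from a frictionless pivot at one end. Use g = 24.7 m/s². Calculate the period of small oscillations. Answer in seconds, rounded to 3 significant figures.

For a physical pendulum T = 2π√(I/(mgd)), with d = 1.220 m from pivot to centre of mass.
I_cm = mL²/12 = 3.56 × 2.44²/12 = 1.766 kg·m²; I = I_cm + md² = 1.766 + 3.56 × 1.220² = 7.065 kg·m².
T = 2π√(7.065/(3.56 × 24.7 × 1.220)) = 1.61 s.

1.61 s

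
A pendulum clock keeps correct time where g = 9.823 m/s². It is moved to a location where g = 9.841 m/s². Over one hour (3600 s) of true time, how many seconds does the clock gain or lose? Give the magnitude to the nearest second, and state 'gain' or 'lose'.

The clock's period scales as T ∝ 1/√g, so T'/T = √(9.823/9.841) = 0.999085.
In 3600 s of true time the clock registers 3600/0.999085 = 3603.3 s, so it gains 3 s.

gain 3 s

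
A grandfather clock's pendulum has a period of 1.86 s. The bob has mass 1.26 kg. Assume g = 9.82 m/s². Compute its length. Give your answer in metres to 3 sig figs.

From T = 2π√(L/g), L = gT²/(4π²) = 9.82 × 1.860²/(4π²) = 0.861 m.

0.861 m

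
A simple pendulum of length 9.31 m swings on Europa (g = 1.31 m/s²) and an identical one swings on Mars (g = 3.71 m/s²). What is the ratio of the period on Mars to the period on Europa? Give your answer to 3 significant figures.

0.594

T ∝ 1/√g, so T₂/T₁ = √(g₁/g₂) = √(1.31/3.71) = 0.594.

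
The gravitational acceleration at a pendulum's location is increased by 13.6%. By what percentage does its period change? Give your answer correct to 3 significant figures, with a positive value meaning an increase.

-6.18%

T ∝ 1/√g, so T'/T = 1/√(1.136) = 0.9382.
Percentage change in T = (0.9382 − 1) × 100% = -6.18%.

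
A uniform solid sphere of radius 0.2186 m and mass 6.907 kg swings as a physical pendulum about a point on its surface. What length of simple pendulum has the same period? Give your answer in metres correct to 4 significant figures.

0.3060 m

The equivalent simple-pendulum length is L_eq = I/(md), where I is about the pivot and d = 0.21860 m.
I_cm = (2/5)mR² = 0.13202 kg·m², so I = I_cm + md² = 0.13202 + 0.33006 = 0.46208 kg·m².
L_eq = 0.46208/(6.907 × 0.21860) = 0.3060 m.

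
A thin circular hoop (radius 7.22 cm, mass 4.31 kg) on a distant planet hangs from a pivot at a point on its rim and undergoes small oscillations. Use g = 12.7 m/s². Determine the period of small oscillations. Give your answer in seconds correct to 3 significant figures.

0.670 s

I_cm = mr² = 0.02247 kg·m². The pivot is at distance d = 0.0722 m from the centre of mass.
By the parallel-axis theorem, I = I_cm + md² = 0.02247 + 0.02247 = 0.04493 kg·m².
T = 2π√(I/(mgd)) = 2π√(0.04493/(4.31 × 12.7 × 0.0722)) = 0.670 s.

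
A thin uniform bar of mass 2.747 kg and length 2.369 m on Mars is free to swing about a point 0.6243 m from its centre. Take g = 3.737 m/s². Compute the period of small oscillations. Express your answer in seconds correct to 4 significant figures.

For a physical pendulum T = 2π√(I/(mgd)), with d = 0.62430 m from pivot to centre of mass.
I_cm = mL²/12 = 2.747 × 2.369²/12 = 1.2847 kg·m²; I = I_cm + md² = 1.2847 + 2.747 × 0.62430² = 2.3554 kg·m².
T = 2π√(2.3554/(2.747 × 3.737 × 0.62430)) = 3.809 s.

3.809 s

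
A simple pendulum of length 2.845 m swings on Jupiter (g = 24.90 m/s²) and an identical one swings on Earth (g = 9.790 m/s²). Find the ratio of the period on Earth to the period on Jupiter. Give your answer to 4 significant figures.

1.595

T ∝ 1/√g, so T₂/T₁ = √(g₁/g₂) = √(24.90/9.790) = 1.595.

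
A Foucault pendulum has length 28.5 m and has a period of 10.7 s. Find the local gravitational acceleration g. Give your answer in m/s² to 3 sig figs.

9.83 m/s²

From T = 2π√(L/g), g = 4π²L/T² = 4π² × 28.5/10.70² = 9.83 m/s².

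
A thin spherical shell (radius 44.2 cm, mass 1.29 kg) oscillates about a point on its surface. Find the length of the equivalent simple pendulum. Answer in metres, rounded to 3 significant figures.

The equivalent simple-pendulum length is L_eq = I/(md), where I is about the pivot and d = 0.4420 m.
I_cm = (2/3)mR² = 0.1680 kg·m², so I = I_cm + md² = 0.1680 + 0.2520 = 0.4200 kg·m².
L_eq = 0.4200/(1.29 × 0.4420) = 0.737 m.

0.737 m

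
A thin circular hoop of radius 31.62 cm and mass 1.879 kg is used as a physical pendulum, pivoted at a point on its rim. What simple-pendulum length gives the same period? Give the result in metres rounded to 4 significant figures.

0.6324 m

The equivalent simple-pendulum length is L_eq = I/(md), where I is about the pivot and d = 0.31620 m.
I_cm = mR² = 0.18787 kg·m², so I = I_cm + md² = 0.18787 + 0.18787 = 0.37573 kg·m².
L_eq = 0.37573/(1.879 × 0.31620) = 0.6324 m.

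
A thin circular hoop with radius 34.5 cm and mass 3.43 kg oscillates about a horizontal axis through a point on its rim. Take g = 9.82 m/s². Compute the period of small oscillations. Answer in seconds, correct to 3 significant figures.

1.67 s

I_cm = mr² = 0.4083 kg·m². The pivot is at distance d = 0.345 m from the centre of mass.
By the parallel-axis theorem, I = I_cm + md² = 0.4083 + 0.4083 = 0.8165 kg·m².
T = 2π√(I/(mgd)) = 2π√(0.8165/(3.43 × 9.82 × 0.345)) = 1.67 s.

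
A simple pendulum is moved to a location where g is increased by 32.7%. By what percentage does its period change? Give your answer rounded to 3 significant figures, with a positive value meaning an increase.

T ∝ 1/√g, so T'/T = 1/√(1.327) = 0.8681.
Percentage change in T = (0.8681 − 1) × 100% = -13.2%.

-13.2%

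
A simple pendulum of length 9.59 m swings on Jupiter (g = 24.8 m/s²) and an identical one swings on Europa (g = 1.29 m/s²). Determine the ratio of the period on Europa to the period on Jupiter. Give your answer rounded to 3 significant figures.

4.38

T ∝ 1/√g, so T₂/T₁ = √(g₁/g₂) = √(24.8/1.29) = 4.38.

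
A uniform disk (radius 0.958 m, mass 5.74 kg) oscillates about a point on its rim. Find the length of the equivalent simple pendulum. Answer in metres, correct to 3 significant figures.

1.44 m

The equivalent simple-pendulum length is L_eq = I/(md), where I is about the pivot and d = 0.9580 m.
I_cm = ½mR² = 2.634 kg·m², so I = I_cm + md² = 2.634 + 5.268 = 7.902 kg·m².
L_eq = 7.902/(5.74 × 0.9580) = 1.44 m.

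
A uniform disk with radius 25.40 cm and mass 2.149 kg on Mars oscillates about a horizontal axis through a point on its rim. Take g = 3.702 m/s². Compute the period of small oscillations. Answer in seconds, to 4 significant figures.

I_cm = ½mr² = 0.069322 kg·m². The pivot is at distance d = 0.2540 m from the centre of mass.
By the parallel-axis theorem, I = I_cm + md² = 0.069322 + 0.13864 = 0.20797 kg·m².
T = 2π√(I/(mgd)) = 2π√(0.20797/(2.149 × 3.702 × 0.2540)) = 2.016 s.

2.016 s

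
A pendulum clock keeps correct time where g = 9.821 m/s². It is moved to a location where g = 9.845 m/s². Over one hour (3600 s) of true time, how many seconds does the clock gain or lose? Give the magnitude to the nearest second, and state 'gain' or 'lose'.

gain 4 s

The clock's period scales as T ∝ 1/√g, so T'/T = √(9.821/9.845) = 0.998780.
In 3600 s of true time the clock registers 3600/0.998780 = 3604.4 s, so it gains 4 s.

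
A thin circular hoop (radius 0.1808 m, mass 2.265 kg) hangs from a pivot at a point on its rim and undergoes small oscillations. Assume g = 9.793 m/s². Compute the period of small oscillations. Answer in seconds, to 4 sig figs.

1.207 s

I_cm = mr² = 0.074040 kg·m². The pivot is at distance d = 0.1808 m from the centre of mass.
By the parallel-axis theorem, I = I_cm + md² = 0.074040 + 0.074040 = 0.14808 kg·m².
T = 2π√(I/(mgd)) = 2π√(0.14808/(2.265 × 9.793 × 0.1808)) = 1.207 s.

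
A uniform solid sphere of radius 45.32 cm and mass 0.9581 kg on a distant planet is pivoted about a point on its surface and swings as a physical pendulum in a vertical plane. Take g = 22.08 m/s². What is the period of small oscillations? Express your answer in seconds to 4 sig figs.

I_cm = (2/5)mr² = 0.078714 kg·m². The pivot is at distance d = 0.4532 m from the centre of mass.
By the parallel-axis theorem, I = I_cm + md² = 0.078714 + 0.19678 = 0.27550 kg·m².
T = 2π√(I/(mgd)) = 2π√(0.27550/(0.9581 × 22.08 × 0.4532)) = 1.065 s.

1.065 s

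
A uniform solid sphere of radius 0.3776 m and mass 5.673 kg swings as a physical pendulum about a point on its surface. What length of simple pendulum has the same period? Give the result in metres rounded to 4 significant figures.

The equivalent simple-pendulum length is L_eq = I/(md), where I is about the pivot and d = 0.37760 m.
I_cm = (2/5)mR² = 0.32355 kg·m², so I = I_cm + md² = 0.32355 + 0.80887 = 1.1324 kg·m².
L_eq = 1.1324/(5.673 × 0.37760) = 0.5286 m.

0.5286 m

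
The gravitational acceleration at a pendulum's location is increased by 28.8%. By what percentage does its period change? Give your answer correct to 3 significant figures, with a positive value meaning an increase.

T ∝ 1/√g, so T'/T = 1/√(1.288) = 0.8811.
Percentage change in T = (0.8811 − 1) × 100% = -11.9%.

-11.9%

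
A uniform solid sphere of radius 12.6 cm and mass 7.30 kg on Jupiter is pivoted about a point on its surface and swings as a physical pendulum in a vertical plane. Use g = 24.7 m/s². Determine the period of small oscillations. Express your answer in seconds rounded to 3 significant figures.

0.531 s

I_cm = (2/5)mr² = 0.04636 kg·m². The pivot is at distance d = 0.126 m from the centre of mass.
By the parallel-axis theorem, I = I_cm + md² = 0.04636 + 0.1159 = 0.1623 kg·m².
T = 2π√(I/(mgd)) = 2π√(0.1623/(7.30 × 24.7 × 0.126)) = 0.531 s.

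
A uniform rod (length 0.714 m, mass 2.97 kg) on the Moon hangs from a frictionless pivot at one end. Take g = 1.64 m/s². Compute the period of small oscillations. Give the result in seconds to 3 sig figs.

3.39 s

For a physical pendulum T = 2π√(I/(mgd)), with d = 0.3570 m from pivot to centre of mass.
I_cm = mL²/12 = 2.97 × 0.714²/12 = 0.1262 kg·m²; I = I_cm + md² = 0.1262 + 2.97 × 0.3570² = 0.5047 kg·m².
T = 2π√(0.5047/(2.97 × 1.64 × 0.3570)) = 3.39 s.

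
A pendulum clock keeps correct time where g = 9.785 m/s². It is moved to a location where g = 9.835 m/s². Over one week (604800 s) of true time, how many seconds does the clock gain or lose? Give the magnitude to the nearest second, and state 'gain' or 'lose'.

gain 1543 s

The clock's period scales as T ∝ 1/√g, so T'/T = √(9.785/9.835) = 0.997455.
In 604800 s of true time the clock registers 604800/0.997455 = 606343.3 s, so it gains 1543 s.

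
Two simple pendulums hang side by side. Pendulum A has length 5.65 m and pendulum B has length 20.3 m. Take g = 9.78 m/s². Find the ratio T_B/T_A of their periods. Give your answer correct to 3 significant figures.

1.90

T ∝ √L, so T_B/T_A = √(L_B/L_A) = √(20.3/5.65) = 1.90.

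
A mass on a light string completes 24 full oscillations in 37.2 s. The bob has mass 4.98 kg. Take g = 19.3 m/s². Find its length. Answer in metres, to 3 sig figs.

1.17 m

T = 37.2/24 = 1.550 s.
From T = 2π√(L/g), L = gT²/(4π²) = 19.3 × 1.550²/(4π²) = 1.17 m.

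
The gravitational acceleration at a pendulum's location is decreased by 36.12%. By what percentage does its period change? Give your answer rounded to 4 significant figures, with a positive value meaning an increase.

25.12%

T ∝ 1/√g, so T'/T = 1/√(0.63880) = 1.2512.
Percentage change in T = (1.2512 − 1) × 100% = 25.12%.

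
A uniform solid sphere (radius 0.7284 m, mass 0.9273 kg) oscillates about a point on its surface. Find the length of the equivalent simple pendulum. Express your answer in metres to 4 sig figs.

The equivalent simple-pendulum length is L_eq = I/(md), where I is about the pivot and d = 0.72840 m.
I_cm = (2/5)mR² = 0.19680 kg·m², so I = I_cm + md² = 0.19680 + 0.49199 = 0.68879 kg·m².
L_eq = 0.68879/(0.9273 × 0.72840) = 1.020 m.

1.020 m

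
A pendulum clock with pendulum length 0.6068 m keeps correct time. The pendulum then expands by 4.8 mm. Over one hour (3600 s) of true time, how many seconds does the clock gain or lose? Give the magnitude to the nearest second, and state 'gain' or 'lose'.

T ∝ √L, so T'/T = √(0.61160/0.6068) = 1.00395.
In 3600 s of true time the clock registers 3600/1.00395 = 3585.8 s, so it loses 14 s.

lose 14 s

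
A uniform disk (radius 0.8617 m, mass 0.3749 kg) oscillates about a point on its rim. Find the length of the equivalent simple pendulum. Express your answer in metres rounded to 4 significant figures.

The equivalent simple-pendulum length is L_eq = I/(md), where I is about the pivot and d = 0.86170 m.
I_cm = ½mR² = 0.13919 kg·m², so I = I_cm + md² = 0.13919 + 0.27837 = 0.41756 kg·m².
L_eq = 0.41756/(0.3749 × 0.86170) = 1.293 m.

1.293 m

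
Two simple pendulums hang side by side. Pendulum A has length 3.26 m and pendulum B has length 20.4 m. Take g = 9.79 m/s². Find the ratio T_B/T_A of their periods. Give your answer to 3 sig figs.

T ∝ √L, so T_B/T_A = √(L_B/L_A) = √(20.4/3.26) = 2.50.

2.50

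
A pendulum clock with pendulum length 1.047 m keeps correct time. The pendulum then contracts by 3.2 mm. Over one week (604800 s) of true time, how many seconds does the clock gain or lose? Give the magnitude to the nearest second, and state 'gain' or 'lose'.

gain 926 s

T ∝ √L, so T'/T = √(1.04380/1.047) = 0.998471.
In 604800 s of true time the clock registers 604800/0.998471 = 605726.4 s, so it gains 926 s.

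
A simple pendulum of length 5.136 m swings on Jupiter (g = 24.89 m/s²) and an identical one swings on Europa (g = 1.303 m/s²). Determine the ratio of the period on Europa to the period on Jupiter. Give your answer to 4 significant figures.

T ∝ 1/√g, so T₂/T₁ = √(g₁/g₂) = √(24.89/1.303) = 4.371.

4.371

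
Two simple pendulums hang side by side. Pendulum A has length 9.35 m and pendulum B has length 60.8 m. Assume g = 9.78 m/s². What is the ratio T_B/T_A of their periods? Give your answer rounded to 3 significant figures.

2.55

T ∝ √L, so T_B/T_A = √(L_B/L_A) = √(60.8/9.35) = 2.55.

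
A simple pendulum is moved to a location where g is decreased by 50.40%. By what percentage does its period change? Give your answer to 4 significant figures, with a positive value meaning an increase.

41.99%

T ∝ 1/√g, so T'/T = 1/√(0.49600) = 1.4199.
Percentage change in T = (1.4199 − 1) × 100% = 41.99%.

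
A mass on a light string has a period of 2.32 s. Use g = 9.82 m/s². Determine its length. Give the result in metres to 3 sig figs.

1.34 m

From T = 2π√(L/g), L = gT²/(4π²) = 9.82 × 2.320²/(4π²) = 1.34 m.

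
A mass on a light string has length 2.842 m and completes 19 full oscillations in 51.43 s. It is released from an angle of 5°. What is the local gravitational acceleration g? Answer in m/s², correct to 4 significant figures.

15.31 m/s²

T = 51.43/19 = 2.7068 s.
From T = 2π√(L/g), g = 4π²L/T² = 4π² × 2.842/2.7068² = 15.31 m/s².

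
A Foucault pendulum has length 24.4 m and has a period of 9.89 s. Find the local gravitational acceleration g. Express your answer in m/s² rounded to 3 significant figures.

9.85 m/s²

From T = 2π√(L/g), g = 4π²L/T² = 4π² × 24.4/9.890² = 9.85 m/s².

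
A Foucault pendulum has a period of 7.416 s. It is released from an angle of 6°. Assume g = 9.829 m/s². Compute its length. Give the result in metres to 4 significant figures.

13.69 m

From T = 2π√(L/g), L = gT²/(4π²) = 9.829 × 7.4160²/(4π²) = 13.69 m.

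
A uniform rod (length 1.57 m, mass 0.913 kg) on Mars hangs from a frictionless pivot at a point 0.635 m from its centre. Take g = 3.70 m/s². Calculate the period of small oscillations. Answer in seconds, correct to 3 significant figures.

3.20 s

For a physical pendulum T = 2π√(I/(mgd)), with d = 0.6350 m from pivot to centre of mass.
I_cm = mL²/12 = 0.913 × 1.57²/12 = 0.1875 kg·m²; I = I_cm + md² = 0.1875 + 0.913 × 0.6350² = 0.5557 kg·m².
T = 2π√(0.5557/(0.913 × 3.70 × 0.6350)) = 3.20 s.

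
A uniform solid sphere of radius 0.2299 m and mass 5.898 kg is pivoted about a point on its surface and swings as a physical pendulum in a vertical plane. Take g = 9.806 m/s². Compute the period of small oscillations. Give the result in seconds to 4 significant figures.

1.138 s

I_cm = (2/5)mr² = 0.12469 kg·m². The pivot is at distance d = 0.2299 m from the centre of mass.
By the parallel-axis theorem, I = I_cm + md² = 0.12469 + 0.31173 = 0.43643 kg·m².
T = 2π√(I/(mgd)) = 2π√(0.43643/(5.898 × 9.806 × 0.2299)) = 1.138 s.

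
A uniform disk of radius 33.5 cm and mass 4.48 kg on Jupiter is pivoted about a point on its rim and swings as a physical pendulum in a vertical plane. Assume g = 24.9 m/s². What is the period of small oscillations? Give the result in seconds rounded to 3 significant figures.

0.893 s

I_cm = ½mr² = 0.2514 kg·m². The pivot is at distance d = 0.335 m from the centre of mass.
By the parallel-axis theorem, I = I_cm + md² = 0.2514 + 0.5028 = 0.7542 kg·m².
T = 2π√(I/(mgd)) = 2π√(0.7542/(4.48 × 24.9 × 0.335)) = 0.893 s.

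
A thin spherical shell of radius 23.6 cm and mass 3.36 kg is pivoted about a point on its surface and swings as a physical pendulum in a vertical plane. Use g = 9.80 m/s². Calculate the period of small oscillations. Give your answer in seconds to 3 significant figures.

I_cm = (2/3)mr² = 0.1248 kg·m². The pivot is at distance d = 0.236 m from the centre of mass.
By the parallel-axis theorem, I = I_cm + md² = 0.1248 + 0.1871 = 0.3119 kg·m².
T = 2π√(I/(mgd)) = 2π√(0.3119/(3.36 × 9.80 × 0.236)) = 1.26 s.

1.26 s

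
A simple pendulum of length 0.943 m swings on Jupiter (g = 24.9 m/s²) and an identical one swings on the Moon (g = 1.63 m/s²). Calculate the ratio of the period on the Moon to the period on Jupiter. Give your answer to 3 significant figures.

3.91

T ∝ 1/√g, so T₂/T₁ = √(g₁/g₂) = √(24.9/1.63) = 3.91.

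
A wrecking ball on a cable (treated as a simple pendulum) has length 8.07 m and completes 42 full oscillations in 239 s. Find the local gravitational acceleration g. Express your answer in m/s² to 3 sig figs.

9.84 m/s²

T = 239/42 = 5.690 s.
From T = 2π√(L/g), g = 4π²L/T² = 4π² × 8.07/5.690² = 9.84 m/s².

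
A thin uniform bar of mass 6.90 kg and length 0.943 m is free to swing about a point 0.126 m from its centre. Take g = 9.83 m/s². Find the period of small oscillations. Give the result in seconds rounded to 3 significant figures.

1.69 s

For a physical pendulum T = 2π√(I/(mgd)), with d = 0.1260 m from pivot to centre of mass.
I_cm = mL²/12 = 6.90 × 0.943²/12 = 0.5113 kg·m²; I = I_cm + md² = 0.5113 + 6.90 × 0.1260² = 0.6209 kg·m².
T = 2π√(0.6209/(6.90 × 9.83 × 0.1260)) = 1.69 s.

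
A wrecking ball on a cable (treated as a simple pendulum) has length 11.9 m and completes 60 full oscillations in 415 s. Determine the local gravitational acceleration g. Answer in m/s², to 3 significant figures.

T = 415/60 = 6.917 s.
From T = 2π√(L/g), g = 4π²L/T² = 4π² × 11.9/6.917² = 9.82 m/s².

9.82 m/s²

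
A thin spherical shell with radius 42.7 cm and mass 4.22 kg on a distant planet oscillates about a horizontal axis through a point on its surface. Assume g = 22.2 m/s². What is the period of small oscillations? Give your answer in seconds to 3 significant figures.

1.12 s

I_cm = (2/3)mr² = 0.5130 kg·m². The pivot is at distance d = 0.427 m from the centre of mass.
By the parallel-axis theorem, I = I_cm + md² = 0.5130 + 0.7694 = 1.282 kg·m².
T = 2π√(I/(mgd)) = 2π√(1.282/(4.22 × 22.2 × 0.427)) = 1.12 s.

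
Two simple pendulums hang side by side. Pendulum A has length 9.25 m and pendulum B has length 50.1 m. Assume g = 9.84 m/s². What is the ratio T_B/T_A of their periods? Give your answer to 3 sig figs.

2.33

T ∝ √L, so T_B/T_A = √(L_B/L_A) = √(50.1/9.25) = 2.33.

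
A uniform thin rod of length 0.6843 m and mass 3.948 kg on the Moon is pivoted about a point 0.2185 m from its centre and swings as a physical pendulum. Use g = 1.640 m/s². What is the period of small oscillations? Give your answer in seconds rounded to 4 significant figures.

For a physical pendulum T = 2π√(I/(mgd)), with d = 0.21850 m from pivot to centre of mass.
I_cm = mL²/12 = 3.948 × 0.6843²/12 = 0.15406 kg·m²; I = I_cm + md² = 0.15406 + 3.948 × 0.21850² = 0.34255 kg·m².
T = 2π√(0.34255/(3.948 × 1.640 × 0.21850)) = 3.092 s.

3.092 s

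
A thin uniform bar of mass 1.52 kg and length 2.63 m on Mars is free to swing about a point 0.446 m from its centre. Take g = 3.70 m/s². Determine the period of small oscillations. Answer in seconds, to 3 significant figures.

For a physical pendulum T = 2π√(I/(mgd)), with d = 0.4460 m from pivot to centre of mass.
I_cm = mL²/12 = 1.52 × 2.63²/12 = 0.8761 kg·m²; I = I_cm + md² = 0.8761 + 1.52 × 0.4460² = 1.178 kg·m².
T = 2π√(1.178/(1.52 × 3.70 × 0.4460)) = 4.31 s.

4.31 s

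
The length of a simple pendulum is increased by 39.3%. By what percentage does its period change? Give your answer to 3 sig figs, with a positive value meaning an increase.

18.0%

T ∝ √L, so T'/T = √(1.393) = 1.180.
Percentage change in T = (1.180 − 1) × 100% = 18.0%.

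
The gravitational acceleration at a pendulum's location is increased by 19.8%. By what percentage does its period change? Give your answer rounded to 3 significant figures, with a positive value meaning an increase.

T ∝ 1/√g, so T'/T = 1/√(1.198) = 0.9136.
Percentage change in T = (0.9136 − 1) × 100% = -8.64%.

-8.64%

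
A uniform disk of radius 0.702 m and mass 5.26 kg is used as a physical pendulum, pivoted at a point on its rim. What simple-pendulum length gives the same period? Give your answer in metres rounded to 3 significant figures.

The equivalent simple-pendulum length is L_eq = I/(md), where I is about the pivot and d = 0.7020 m.
I_cm = ½mR² = 1.296 kg·m², so I = I_cm + md² = 1.296 + 2.592 = 3.888 kg·m².
L_eq = 3.888/(5.26 × 0.7020) = 1.05 m.

1.05 m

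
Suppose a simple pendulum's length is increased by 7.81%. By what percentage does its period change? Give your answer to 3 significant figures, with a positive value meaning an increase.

3.83%

T ∝ √L, so T'/T = √(1.078) = 1.038.
Percentage change in T = (1.038 − 1) × 100% = 3.83%.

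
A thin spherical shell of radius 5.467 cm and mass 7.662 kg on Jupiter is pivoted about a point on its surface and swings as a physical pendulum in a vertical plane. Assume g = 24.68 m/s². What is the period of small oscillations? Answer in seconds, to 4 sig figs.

0.3818 s

I_cm = (2/3)mr² = 0.015267 kg·m². The pivot is at distance d = 0.05467 m from the centre of mass.
By the parallel-axis theorem, I = I_cm + md² = 0.015267 + 0.022900 = 0.038167 kg·m².
T = 2π√(I/(mgd)) = 2π√(0.038167/(7.662 × 24.68 × 0.05467)) = 0.3818 s.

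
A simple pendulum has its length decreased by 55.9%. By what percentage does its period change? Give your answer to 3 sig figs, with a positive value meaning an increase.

-33.6%

T ∝ √L, so T'/T = √(0.4410) = 0.6641.
Percentage change in T = (0.6641 − 1) × 100% = -33.6%.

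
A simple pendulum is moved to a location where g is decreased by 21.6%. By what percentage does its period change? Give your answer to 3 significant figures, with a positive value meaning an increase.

T ∝ 1/√g, so T'/T = 1/√(0.7840) = 1.129.
Percentage change in T = (1.129 − 1) × 100% = 12.9%.

12.9%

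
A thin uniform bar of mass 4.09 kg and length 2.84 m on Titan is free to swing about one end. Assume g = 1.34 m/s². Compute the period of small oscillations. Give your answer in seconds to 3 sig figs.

7.47 s

For a physical pendulum T = 2π√(I/(mgd)), with d = 1.420 m from pivot to centre of mass.
I_cm = mL²/12 = 4.09 × 2.84²/12 = 2.749 kg·m²; I = I_cm + md² = 2.749 + 4.09 × 1.420² = 11.00 kg·m².
T = 2π√(11.00/(4.09 × 1.34 × 1.420)) = 7.47 s.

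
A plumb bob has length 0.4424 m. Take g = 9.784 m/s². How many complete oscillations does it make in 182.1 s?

T = 2π√(L/g) = 2π√(0.4424/9.784) = 1.3361 s.
Number of complete oscillations = ⌊182.1/1.3361⌋ = ⌊136.30⌋ = 136.

136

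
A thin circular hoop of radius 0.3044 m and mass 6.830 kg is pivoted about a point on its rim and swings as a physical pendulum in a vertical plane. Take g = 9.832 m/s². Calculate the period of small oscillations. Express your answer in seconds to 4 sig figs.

I_cm = mr² = 0.63286 kg·m². The pivot is at distance d = 0.3044 m from the centre of mass.
By the parallel-axis theorem, I = I_cm + md² = 0.63286 + 0.63286 = 1.2657 kg·m².
T = 2π√(I/(mgd)) = 2π√(1.2657/(6.830 × 9.832 × 0.3044)) = 1.563 s.

1.563 s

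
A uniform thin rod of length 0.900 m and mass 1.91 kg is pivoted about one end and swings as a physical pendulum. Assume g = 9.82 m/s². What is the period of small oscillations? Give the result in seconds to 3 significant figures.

For a physical pendulum T = 2π√(I/(mgd)), with d = 0.4500 m from pivot to centre of mass.
I_cm = mL²/12 = 1.91 × 0.900²/12 = 0.1289 kg·m²; I = I_cm + md² = 0.1289 + 1.91 × 0.4500² = 0.5157 kg·m².
T = 2π√(0.5157/(1.91 × 9.82 × 0.4500)) = 1.55 s.

1.55 s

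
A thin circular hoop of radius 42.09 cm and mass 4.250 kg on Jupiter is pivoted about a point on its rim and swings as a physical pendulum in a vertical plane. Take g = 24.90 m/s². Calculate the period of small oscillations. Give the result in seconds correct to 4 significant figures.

1.155 s

I_cm = mr² = 0.75292 kg·m². The pivot is at distance d = 0.4209 m from the centre of mass.
By the parallel-axis theorem, I = I_cm + md² = 0.75292 + 0.75292 = 1.5058 kg·m².
T = 2π√(I/(mgd)) = 2π√(1.5058/(4.250 × 24.90 × 0.4209)) = 1.155 s.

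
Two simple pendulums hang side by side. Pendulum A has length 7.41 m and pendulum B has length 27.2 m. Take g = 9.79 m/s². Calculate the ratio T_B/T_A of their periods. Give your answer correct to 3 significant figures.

1.92

T ∝ √L, so T_B/T_A = √(L_B/L_A) = √(27.2/7.41) = 1.92.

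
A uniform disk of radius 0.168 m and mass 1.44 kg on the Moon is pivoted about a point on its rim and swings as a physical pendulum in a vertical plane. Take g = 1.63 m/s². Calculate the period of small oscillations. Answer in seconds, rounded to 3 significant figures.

I_cm = ½mr² = 0.02032 kg·m². The pivot is at distance d = 0.168 m from the centre of mass.
By the parallel-axis theorem, I = I_cm + md² = 0.02032 + 0.04064 = 0.06096 kg·m².
T = 2π√(I/(mgd)) = 2π√(0.06096/(1.44 × 1.63 × 0.168)) = 2.47 s.

2.47 s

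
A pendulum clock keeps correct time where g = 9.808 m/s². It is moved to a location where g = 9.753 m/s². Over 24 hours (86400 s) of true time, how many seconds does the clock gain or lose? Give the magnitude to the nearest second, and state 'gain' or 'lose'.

The clock's period scales as T ∝ 1/√g, so T'/T = √(9.808/9.753) = 1.00282.
In 86400 s of true time the clock registers 86400/1.00282 = 86157.4 s, so it loses 243 s.

lose 243 s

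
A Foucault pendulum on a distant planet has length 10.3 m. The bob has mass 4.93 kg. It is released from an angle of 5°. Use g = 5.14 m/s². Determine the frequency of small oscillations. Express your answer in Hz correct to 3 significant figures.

0.112 Hz

T = 2π√(L/g) = 2π√(10.3/5.14) = 8.894 s, so f = 1/T = 0.112 Hz.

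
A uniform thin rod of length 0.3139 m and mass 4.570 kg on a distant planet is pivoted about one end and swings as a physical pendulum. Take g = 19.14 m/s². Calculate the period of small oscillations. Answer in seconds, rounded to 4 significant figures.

0.6570 s

For a physical pendulum T = 2π√(I/(mgd)), with d = 0.15695 m from pivot to centre of mass.
I_cm = mL²/12 = 4.570 × 0.3139²/12 = 0.037525 kg·m²; I = I_cm + md² = 0.037525 + 4.570 × 0.15695² = 0.15010 kg·m².
T = 2π√(0.15010/(4.570 × 19.14 × 0.15695)) = 0.6570 s.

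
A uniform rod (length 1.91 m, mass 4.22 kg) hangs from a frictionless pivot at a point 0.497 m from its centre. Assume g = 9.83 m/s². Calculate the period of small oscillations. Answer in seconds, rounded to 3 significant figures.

2.11 s

For a physical pendulum T = 2π√(I/(mgd)), with d = 0.4970 m from pivot to centre of mass.
I_cm = mL²/12 = 4.22 × 1.91²/12 = 1.283 kg·m²; I = I_cm + md² = 1.283 + 4.22 × 0.4970² = 2.325 kg·m².
T = 2π√(2.325/(4.22 × 9.83 × 0.4970)) = 2.11 s.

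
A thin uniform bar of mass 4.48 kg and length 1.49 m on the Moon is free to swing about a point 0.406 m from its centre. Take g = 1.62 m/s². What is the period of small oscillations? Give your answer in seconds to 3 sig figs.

For a physical pendulum T = 2π√(I/(mgd)), with d = 0.4060 m from pivot to centre of mass.
I_cm = mL²/12 = 4.48 × 1.49²/12 = 0.8288 kg·m²; I = I_cm + md² = 0.8288 + 4.48 × 0.4060² = 1.567 kg·m².
T = 2π√(1.567/(4.48 × 1.62 × 0.4060)) = 4.58 s.

4.58 s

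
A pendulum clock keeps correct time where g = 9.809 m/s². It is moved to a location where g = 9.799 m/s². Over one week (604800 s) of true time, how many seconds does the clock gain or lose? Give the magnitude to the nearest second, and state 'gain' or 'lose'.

The clock's period scales as T ∝ 1/√g, so T'/T = √(9.809/9.799) = 1.00051.
In 604800 s of true time the clock registers 604800/1.00051 = 604491.6 s, so it loses 308 s.

lose 308 s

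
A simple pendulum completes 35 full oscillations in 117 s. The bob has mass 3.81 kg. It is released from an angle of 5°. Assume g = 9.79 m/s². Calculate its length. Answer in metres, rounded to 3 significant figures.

2.77 m

T = 117/35 = 3.343 s.
From T = 2π√(L/g), L = gT²/(4π²) = 9.79 × 3.343²/(4π²) = 2.77 m.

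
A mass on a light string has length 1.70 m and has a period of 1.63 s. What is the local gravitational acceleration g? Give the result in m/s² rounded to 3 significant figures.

25.3 m/s²

From T = 2π√(L/g), g = 4π²L/T² = 4π² × 1.70/1.630² = 25.3 m/s².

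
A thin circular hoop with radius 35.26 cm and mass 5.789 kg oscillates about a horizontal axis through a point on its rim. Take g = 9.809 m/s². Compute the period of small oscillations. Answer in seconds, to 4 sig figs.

I_cm = mr² = 0.71973 kg·m². The pivot is at distance d = 0.3526 m from the centre of mass.
By the parallel-axis theorem, I = I_cm + md² = 0.71973 + 0.71973 = 1.4395 kg·m².
T = 2π√(I/(mgd)) = 2π√(1.4395/(5.789 × 9.809 × 0.3526)) = 1.685 s.

1.685 s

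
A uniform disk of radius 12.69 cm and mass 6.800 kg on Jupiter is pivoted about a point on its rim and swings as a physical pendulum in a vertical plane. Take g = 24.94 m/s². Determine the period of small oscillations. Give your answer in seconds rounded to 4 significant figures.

I_cm = ½mr² = 0.054752 kg·m². The pivot is at distance d = 0.1269 m from the centre of mass.
By the parallel-axis theorem, I = I_cm + md² = 0.054752 + 0.10950 = 0.16426 kg·m².
T = 2π√(I/(mgd)) = 2π√(0.16426/(6.800 × 24.94 × 0.1269)) = 0.5489 s.

0.5489 s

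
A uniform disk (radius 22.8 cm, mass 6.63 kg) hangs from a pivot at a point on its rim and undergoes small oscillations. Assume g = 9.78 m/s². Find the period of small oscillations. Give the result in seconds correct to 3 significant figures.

1.17 s

I_cm = ½mr² = 0.1723 kg·m². The pivot is at distance d = 0.228 m from the centre of mass.
By the parallel-axis theorem, I = I_cm + md² = 0.1723 + 0.3447 = 0.5170 kg·m².
T = 2π√(I/(mgd)) = 2π√(0.5170/(6.63 × 9.78 × 0.228)) = 1.17 s.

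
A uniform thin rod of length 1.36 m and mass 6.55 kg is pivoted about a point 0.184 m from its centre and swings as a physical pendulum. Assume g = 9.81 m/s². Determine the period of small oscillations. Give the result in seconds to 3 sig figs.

For a physical pendulum T = 2π√(I/(mgd)), with d = 0.1840 m from pivot to centre of mass.
I_cm = mL²/12 = 6.55 × 1.36²/12 = 1.010 kg·m²; I = I_cm + md² = 1.010 + 6.55 × 0.1840² = 1.231 kg·m².
T = 2π√(1.231/(6.55 × 9.81 × 0.1840)) = 2.03 s.

2.03 s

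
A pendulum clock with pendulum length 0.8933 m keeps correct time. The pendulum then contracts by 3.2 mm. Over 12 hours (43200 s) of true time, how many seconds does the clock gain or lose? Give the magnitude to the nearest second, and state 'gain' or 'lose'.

T ∝ √L, so T'/T = √(0.89010/0.8933) = 0.998207.
In 43200 s of true time the clock registers 43200/0.998207 = 43277.6 s, so it gains 78 s.

gain 78 s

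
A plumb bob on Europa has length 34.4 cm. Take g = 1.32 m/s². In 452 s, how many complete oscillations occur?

T = 2π√(L/g) = 2π√(0.344/1.32) = 3.208 s.
Number of complete oscillations = ⌊452/3.208⌋ = ⌊140.9⌋ = 140.

140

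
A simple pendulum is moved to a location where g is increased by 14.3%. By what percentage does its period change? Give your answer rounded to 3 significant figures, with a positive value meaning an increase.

T ∝ 1/√g, so T'/T = 1/√(1.143) = 0.9354.
Percentage change in T = (0.9354 − 1) × 100% = -6.46%.

-6.46%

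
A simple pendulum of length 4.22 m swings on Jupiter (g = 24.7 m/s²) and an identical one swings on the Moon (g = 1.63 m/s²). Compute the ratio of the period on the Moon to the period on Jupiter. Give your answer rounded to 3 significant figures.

3.89

T ∝ 1/√g, so T₂/T₁ = √(g₁/g₂) = √(24.7/1.63) = 3.89.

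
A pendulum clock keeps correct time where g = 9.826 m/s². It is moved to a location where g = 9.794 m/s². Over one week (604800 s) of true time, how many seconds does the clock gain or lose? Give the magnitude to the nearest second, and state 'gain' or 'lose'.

lose 986 s

The clock's period scales as T ∝ 1/√g, so T'/T = √(9.826/9.794) = 1.00163.
In 604800 s of true time the clock registers 604800/1.00163 = 603814.4 s, so it loses 986 s.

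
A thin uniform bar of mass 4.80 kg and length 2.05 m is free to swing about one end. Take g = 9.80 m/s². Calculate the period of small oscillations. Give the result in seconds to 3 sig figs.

2.35 s

For a physical pendulum T = 2π√(I/(mgd)), with d = 1.025 m from pivot to centre of mass.
I_cm = mL²/12 = 4.80 × 2.05²/12 = 1.681 kg·m²; I = I_cm + md² = 1.681 + 4.80 × 1.025² = 6.724 kg·m².
T = 2π√(6.724/(4.80 × 9.80 × 1.025)) = 2.35 s.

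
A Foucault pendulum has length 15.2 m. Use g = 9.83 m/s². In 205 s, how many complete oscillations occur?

T = 2π√(L/g) = 2π√(15.2/9.83) = 7.813 s.
Number of complete oscillations = ⌊205/7.813⌋ = ⌊26.24⌋ = 26.

26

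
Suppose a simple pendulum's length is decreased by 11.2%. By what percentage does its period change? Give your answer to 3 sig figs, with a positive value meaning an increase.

-5.77%

T ∝ √L, so T'/T = √(0.8880) = 0.9423.
Percentage change in T = (0.9423 − 1) × 100% = -5.77%.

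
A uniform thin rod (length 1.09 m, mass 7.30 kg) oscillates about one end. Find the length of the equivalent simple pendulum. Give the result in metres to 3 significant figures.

The equivalent simple-pendulum length is L_eq = I/(md), where I is about the pivot and d = 0.5450 m.
I_cm = (1/12)mL² = 0.7228 kg·m², so I = I_cm + md² = 0.7228 + 2.168 = 2.891 kg·m².
L_eq = 2.891/(7.30 × 0.5450) = 0.727 m.

0.727 m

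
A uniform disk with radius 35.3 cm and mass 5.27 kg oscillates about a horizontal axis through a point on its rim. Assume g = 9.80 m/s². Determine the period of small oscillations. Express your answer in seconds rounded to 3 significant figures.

1.46 s

I_cm = ½mr² = 0.3283 kg·m². The pivot is at distance d = 0.353 m from the centre of mass.
By the parallel-axis theorem, I = I_cm + md² = 0.3283 + 0.6567 = 0.9850 kg·m².
T = 2π√(I/(mgd)) = 2π√(0.9850/(5.27 × 9.80 × 0.353)) = 1.46 s.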